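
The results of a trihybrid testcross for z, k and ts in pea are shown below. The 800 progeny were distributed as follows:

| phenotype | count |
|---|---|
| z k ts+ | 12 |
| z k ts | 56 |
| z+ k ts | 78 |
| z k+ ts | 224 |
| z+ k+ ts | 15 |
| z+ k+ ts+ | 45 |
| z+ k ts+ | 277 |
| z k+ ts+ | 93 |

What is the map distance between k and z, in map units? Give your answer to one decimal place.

16.0 map units

The two most frequent reciprocal classes, z k+ ts and z+ k ts+, are the parental types, so the F1 was z k+ ts / z+ k ts+.
The two rarest classes, z+ k+ ts and z k ts+, are the double crossovers. Comparing them with the parentals, only the z allele has switched, so z is the middle locus and the order is k – z – ts.
Crossovers in the k–z interval produce the single-crossover classes z k ts and z+ k+ ts+ (56 + 45 = 101) plus the double crossovers (27).
RF(k–z) = (101 + 27) / 800 = 128/800 = 0.1600 → 16.0 map units.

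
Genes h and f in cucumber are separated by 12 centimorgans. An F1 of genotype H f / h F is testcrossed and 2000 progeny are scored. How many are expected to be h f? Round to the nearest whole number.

120

A map distance of 12 centimorgans corresponds to a recombination frequency of 0.120.
The F1 is H f / h F, so h f is a recombinant gamete class with expected frequency r/2 = 0.120/2 = 0.0600.
Expected number = 0.0600 × 2000 = 120.00 ≈ 120.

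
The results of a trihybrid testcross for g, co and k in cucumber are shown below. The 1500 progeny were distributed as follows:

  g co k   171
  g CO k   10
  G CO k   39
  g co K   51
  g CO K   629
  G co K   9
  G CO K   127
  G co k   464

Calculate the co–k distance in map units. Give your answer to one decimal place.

7.3 map units

The two most frequent reciprocal classes, g CO K and G co k, are the parental types, so the F1 was g CO K / G co k.
The two rarest classes, g CO k and G co K, are the double crossovers. Comparing them with the parentals, only the k allele has switched, so k is the middle locus and the order is co – k – g.
Crossovers in the co–k interval produce the single-crossover classes g co K and G CO k (51 + 39 = 90) plus the double crossovers (19).
RF(co–k) = (90 + 19) / 1500 = 109/1500 = 0.0727 → 7.3 map units.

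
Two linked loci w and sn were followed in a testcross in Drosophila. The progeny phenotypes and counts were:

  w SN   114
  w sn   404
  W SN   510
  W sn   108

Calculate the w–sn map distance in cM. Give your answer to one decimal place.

The two most frequent classes, W SN (510) and w sn (404), are the parental types, so the F1 was W SN / w sn.
The recombinant classes are W sn and w SN: 108 + 114 = 222.
Recombination frequency = 222/1136 = 0.1954 ≈ 19.5%, i.e. 19.5 cM.

19.5 cM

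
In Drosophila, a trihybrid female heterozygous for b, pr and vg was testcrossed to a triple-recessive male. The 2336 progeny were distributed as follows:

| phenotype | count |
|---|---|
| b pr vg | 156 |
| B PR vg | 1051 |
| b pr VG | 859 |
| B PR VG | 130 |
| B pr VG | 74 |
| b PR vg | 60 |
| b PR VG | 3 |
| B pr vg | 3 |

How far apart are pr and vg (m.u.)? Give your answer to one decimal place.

12.5 m.u.

The two most frequent reciprocal classes, B PR vg and b pr VG, are the parental types, so the F1 was B PR vg / b pr VG.
The two rarest classes, B pr vg and b PR VG, are the double crossovers. Comparing them with the parentals, only the pr allele has switched, so pr is the middle locus and the order is b – pr – vg.
Crossovers in the pr–vg interval produce the single-crossover classes B PR VG and b pr vg (130 + 156 = 286) plus the double crossovers (6).
RF(pr–vg) = (286 + 6) / 2336 = 292/2336 = 0.1250 → 12.5 m.u.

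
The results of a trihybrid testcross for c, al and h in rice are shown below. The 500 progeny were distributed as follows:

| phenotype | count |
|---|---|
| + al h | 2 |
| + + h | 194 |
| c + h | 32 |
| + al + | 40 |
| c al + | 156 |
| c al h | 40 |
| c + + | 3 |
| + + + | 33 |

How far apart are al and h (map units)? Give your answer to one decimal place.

15.6 map units

The two most frequent reciprocal classes, + + h and c al +, are the parental types, so the F1 was + + h / c al +.
The two rarest classes, + al h and c + +, are the double crossovers. Comparing them with the parentals, only the al allele has switched, so al is the middle locus and the order is h – al – c.
Crossovers in the h–al interval produce the single-crossover classes + + + and c al h (33 + 40 = 73) plus the double crossovers (5).
RF(h–al) = (73 + 5) / 500 = 78/500 = 0.1560 → 15.6 map units.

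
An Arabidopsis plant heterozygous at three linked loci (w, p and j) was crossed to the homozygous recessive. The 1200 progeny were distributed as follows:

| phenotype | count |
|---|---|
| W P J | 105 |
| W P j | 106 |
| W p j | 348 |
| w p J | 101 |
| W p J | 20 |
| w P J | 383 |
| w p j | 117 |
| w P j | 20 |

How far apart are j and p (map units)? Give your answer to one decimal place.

The two most frequent reciprocal classes, W p j and w P J, are the parental types, so the F1 was W p j / w P J.
The two rarest classes, W p J and w P j, are the double crossovers. Comparing them with the parentals, only the j allele has switched, so j is the middle locus and the order is p – j – w.
Crossovers in the p–j interval produce the single-crossover classes W P j and w p J (106 + 101 = 207) plus the double crossovers (40).
RF(p–j) = (207 + 40) / 1200 = 247/1200 = 0.2058 → 20.6 map units.

20.6 map units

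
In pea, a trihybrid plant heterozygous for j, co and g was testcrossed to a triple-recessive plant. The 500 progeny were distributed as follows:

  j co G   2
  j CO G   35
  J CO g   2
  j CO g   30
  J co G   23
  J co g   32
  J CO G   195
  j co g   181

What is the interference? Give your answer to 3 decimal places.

0.506

The two most frequent reciprocal classes, j co g and J CO G, are the parental types, so the F1 was j co g / J CO G.
The two rarest classes, j co G and J CO g, are the double crossovers. Comparing them with the parentals, only the g allele has switched, so g is the middle locus and the order is j – g – co.
j–g: (67 + 4)/500 = 0.1420; g–co: (53 + 4)/500 = 0.1140.
Expected DCO frequency = 0.1420 × 0.1140 ≈ 0.01619; observed = 4/500 ≈ 0.00800.
Coefficient of coincidence = 0.00800/0.01619 ≈ 0.494; interference = 1 − 0.494 = 0.506.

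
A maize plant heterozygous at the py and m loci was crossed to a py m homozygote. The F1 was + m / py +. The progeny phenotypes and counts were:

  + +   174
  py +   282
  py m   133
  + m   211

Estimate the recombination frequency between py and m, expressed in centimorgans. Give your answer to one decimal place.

38.4 centimorgans

The recombinant classes are + + and py m: 174 + 133 = 307.
Recombination frequency = 307/800 = 0.3837 ≈ 38.4%, i.e. 38.4 centimorgans.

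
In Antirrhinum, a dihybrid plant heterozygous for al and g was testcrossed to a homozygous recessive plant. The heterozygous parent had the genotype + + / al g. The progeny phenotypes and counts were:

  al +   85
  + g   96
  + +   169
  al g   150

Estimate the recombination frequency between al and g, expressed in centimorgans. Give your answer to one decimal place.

36.2 centimorgans

The recombinant classes are + g and al +: 96 + 85 = 181.
Recombination frequency = 181/500 = 0.3620 ≈ 36.2%, i.e. 36.2 centimorgans.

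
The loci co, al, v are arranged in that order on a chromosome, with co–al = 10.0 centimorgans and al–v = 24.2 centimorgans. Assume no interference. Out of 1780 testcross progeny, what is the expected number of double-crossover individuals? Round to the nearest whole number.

43

Map distances give recombination frequencies of 0.100 and 0.242 for the two intervals.
With no interference, expected double-crossover frequency = 0.100 × 0.242 = 0.02420.
Expected number = 0.02420 × 1780 = 43.08 ≈ 43.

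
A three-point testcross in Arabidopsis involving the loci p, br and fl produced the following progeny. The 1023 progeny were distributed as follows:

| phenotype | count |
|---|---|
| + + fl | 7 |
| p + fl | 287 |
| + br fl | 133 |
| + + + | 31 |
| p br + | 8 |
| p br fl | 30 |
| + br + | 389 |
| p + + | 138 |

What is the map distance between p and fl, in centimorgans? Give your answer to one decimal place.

The two most frequent reciprocal classes, p + fl and + br +, are the parental types, so the F1 was p + fl / + br +.
The two rarest classes, + + fl and p br +, are the double crossovers. Comparing them with the parentals, only the p allele has switched, so p is the middle locus and the order is br – p – fl.
Crossovers in the p–fl interval produce the single-crossover classes p + + and + br fl (138 + 133 = 271) plus the double crossovers (15).
RF(p–fl) = (271 + 15) / 1023 = 286/1023 = 0.2796 → 28.0 centimorgans.

28.0 centimorgans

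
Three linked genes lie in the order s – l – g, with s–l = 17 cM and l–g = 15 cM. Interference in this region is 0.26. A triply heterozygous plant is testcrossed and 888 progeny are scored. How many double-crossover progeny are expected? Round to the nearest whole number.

Map distances give recombination frequencies of 0.170 and 0.150 for the two intervals.
With interference 0.26 (so coincidence = 0.74), expected double-crossover frequency = 0.170 × 0.150 × 0.74 = 0.01887.
Expected number = 0.01887 × 888 = 16.76 ≈ 17.

17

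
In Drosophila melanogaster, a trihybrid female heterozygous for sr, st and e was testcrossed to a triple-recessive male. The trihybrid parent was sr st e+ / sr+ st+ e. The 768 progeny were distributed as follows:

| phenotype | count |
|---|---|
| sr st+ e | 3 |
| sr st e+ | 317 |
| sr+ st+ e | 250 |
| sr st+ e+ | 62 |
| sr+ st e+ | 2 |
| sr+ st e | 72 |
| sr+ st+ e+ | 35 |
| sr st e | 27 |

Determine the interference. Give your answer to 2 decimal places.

The two rarest classes, sr+ st e+ and sr st+ e, are the double crossovers. Comparing them with the parentals, only the sr allele has switched, so sr is the middle locus and the order is e – sr – st.
e–sr: (62 + 5)/768 = 0.0872; sr–st: (134 + 5)/768 = 0.1810.
Expected DCO frequency = 0.0872 × 0.1810 ≈ 0.01578; observed = 5/768 ≈ 0.00651.
Coefficient of coincidence = 0.00651/0.01578 ≈ 0.41; interference = 1 − 0.41 = 0.59.

0.59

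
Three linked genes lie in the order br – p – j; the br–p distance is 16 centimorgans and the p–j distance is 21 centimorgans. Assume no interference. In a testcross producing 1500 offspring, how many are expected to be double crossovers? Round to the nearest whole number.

50

Map distances give recombination frequencies of 0.160 and 0.210 for the two intervals.
With no interference, expected double-crossover frequency = 0.160 × 0.210 = 0.03360.
Expected number = 0.03360 × 1500 = 50.40 ≈ 50.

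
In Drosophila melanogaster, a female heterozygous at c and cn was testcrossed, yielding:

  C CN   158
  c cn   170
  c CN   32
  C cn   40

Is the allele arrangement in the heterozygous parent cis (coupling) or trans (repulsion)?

cis

The two most frequent classes are C CN (158) and c cn (170); these are the parental (non-recombinant) types.
So the F1 carried C CN on one chromosome and c cn on the other — the recessive alleles are on the same chromosome (cis / coupling).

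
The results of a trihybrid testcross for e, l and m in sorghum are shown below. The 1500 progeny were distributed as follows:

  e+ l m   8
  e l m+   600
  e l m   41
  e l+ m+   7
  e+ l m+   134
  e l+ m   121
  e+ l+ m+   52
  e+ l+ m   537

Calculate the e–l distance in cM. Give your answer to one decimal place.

The two most frequent reciprocal classes, e l m+ and e+ l+ m, are the parental types, so the F1 was e l m+ / e+ l+ m.
The two rarest classes, e l+ m+ and e+ l m, are the double crossovers. Comparing them with the parentals, only the l allele has switched, so l is the middle locus and the order is e – l – m.
Crossovers in the e–l interval produce the single-crossover classes e+ l m+ and e l+ m (134 + 121 = 255) plus the double crossovers (15).
RF(e–l) = (255 + 15) / 1500 = 270/1500 = 0.1800 → 18.0 cM.

18.0 cM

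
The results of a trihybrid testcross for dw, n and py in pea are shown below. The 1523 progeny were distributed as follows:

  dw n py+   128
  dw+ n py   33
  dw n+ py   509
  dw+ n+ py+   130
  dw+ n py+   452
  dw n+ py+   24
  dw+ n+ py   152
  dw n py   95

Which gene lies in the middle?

The two most frequent reciprocal classes, dw+ n py+ and dw n+ py, are the parental types, so the F1 was dw+ n py+ / dw n+ py.
The two rarest classes, dw+ n py and dw n+ py+, are the double crossovers. Comparing them with the parentals, only the py allele has switched, so py is the middle locus and the order is dw – py – n.

py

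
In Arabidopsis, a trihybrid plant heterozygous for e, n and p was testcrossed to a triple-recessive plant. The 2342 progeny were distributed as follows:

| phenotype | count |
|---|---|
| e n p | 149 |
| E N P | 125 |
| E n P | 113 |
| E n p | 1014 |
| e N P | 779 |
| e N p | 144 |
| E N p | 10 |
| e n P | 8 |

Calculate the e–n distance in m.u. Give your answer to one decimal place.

The two most frequent reciprocal classes, E n p and e N P, are the parental types, so the F1 was E n p / e N P.
The two rarest classes, E N p and e n P, are the double crossovers. Comparing them with the parentals, only the n allele has switched, so n is the middle locus and the order is p – n – e.
Crossovers in the n–e interval produce the single-crossover classes e n p and E N P (149 + 125 = 274) plus the double crossovers (18).
RF(n–e) = (274 + 18) / 2342 = 292/2342 = 0.1247 → 12.5 m.u.

12.5 m.u.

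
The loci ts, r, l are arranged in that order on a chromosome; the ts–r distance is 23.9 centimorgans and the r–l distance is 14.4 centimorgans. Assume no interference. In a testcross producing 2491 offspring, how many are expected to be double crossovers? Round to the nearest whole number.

86

Map distances give recombination frequencies of 0.239 and 0.144 for the two intervals.
With no interference, expected double-crossover frequency = 0.239 × 0.144 = 0.03442.
Expected number = 0.03442 × 2491 = 85.73 ≈ 86.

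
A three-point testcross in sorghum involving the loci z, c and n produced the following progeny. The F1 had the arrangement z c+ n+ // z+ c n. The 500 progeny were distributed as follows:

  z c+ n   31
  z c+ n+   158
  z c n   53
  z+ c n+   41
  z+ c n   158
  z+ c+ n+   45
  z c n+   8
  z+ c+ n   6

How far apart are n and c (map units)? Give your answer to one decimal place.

17.2 map units

The two rarest classes, z c n+ and z+ c+ n, are the double crossovers. Comparing them with the parentals, only the c allele has switched, so c is the middle locus and the order is n – c – z.
Crossovers in the n–c interval produce the single-crossover classes z c+ n and z+ c n+ (31 + 41 = 72) plus the double crossovers (14).
RF(n–c) = (72 + 14) / 500 = 86/500 = 0.1720 → 17.2 map units.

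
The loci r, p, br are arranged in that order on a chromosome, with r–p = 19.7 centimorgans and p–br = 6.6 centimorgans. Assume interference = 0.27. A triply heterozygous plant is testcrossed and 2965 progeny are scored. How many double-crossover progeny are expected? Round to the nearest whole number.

Map distances give recombination frequencies of 0.197 and 0.066 for the two intervals.
With interference 0.27 (so coincidence = 0.73), expected double-crossover frequency = 0.197 × 0.066 × 0.73 = 0.00949.
Expected number = 0.00949 × 2965 = 28.14 ≈ 28.

28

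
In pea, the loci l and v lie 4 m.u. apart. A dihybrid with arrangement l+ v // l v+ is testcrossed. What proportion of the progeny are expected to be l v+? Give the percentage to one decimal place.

A map distance of 4 m.u. corresponds to a recombination frequency of 0.040.
The F1 is l+ v / l v+, so l v+ is a parental gamete class with expected frequency (1 − r)/2 = 0.960/2 = 0.4800.
That is 0.4800 = 48.0% of the progeny.

48.0%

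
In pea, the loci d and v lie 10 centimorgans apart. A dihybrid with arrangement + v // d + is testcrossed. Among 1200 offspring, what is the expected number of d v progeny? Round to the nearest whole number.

60

A map distance of 10 centimorgans corresponds to a recombination frequency of 0.100.
The F1 is + v / d +, so d v is a recombinant gamete class with expected frequency r/2 = 0.100/2 = 0.0500.
Expected number = 0.0500 × 1200 = 60.00 ≈ 60.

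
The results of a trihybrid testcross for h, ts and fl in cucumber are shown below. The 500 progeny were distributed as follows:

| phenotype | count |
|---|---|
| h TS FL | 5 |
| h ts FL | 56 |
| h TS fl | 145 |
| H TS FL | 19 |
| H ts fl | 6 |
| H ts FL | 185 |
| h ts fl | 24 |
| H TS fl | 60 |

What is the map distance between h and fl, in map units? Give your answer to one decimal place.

The two most frequent reciprocal classes, h TS fl and H ts FL, are the parental types, so the F1 was h TS fl / H ts FL.
The two rarest classes, h TS FL and H ts fl, are the double crossovers. Comparing them with the parentals, only the fl allele has switched, so fl is the middle locus and the order is ts – fl – h.
Crossovers in the fl–h interval produce the single-crossover classes H TS fl and h ts FL (60 + 56 = 116) plus the double crossovers (11).
RF(fl–h) = (116 + 11) / 500 = 127/500 = 0.2540 → 25.4 map units.

25.4 map units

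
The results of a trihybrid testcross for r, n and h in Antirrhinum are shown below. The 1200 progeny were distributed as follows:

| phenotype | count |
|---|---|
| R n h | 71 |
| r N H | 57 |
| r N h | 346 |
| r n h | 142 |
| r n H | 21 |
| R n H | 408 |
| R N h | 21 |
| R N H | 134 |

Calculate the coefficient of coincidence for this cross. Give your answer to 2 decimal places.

0.93

The two most frequent reciprocal classes, r N h and R n H, are the parental types, so the F1 was r N h / R n H.
The two rarest classes, R N h and r n H, are the double crossovers. Comparing them with the parentals, only the r allele has switched, so r is the middle locus and the order is n – r – h.
n–r: (276 + 42)/1200 = 0.2650; r–h: (128 + 42)/1200 = 0.1417.
Expected DCO frequency = 0.2650 × 0.1417 ≈ 0.03755; observed = 42/1200 ≈ 0.03500.
Coefficient of coincidence = 0.03500/0.03755 ≈ 0.93.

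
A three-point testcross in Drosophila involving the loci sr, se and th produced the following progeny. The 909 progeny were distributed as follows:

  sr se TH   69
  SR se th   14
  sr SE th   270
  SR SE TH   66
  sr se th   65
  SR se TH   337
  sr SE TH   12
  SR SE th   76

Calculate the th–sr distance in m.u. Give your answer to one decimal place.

The two most frequent reciprocal classes, sr SE th and SR se TH, are the parental types, so the F1 was sr SE th / SR se TH.
The two rarest classes, sr SE TH and SR se th, are the double crossovers. Comparing them with the parentals, only the th allele has switched, so th is the middle locus and the order is sr – th – se.
Crossovers in the sr–th interval produce the single-crossover classes SR SE th and sr se TH (76 + 69 = 145) plus the double crossovers (26).
RF(sr–th) = (145 + 26) / 909 = 171/909 = 0.1881 → 18.8 m.u.

18.8 m.u.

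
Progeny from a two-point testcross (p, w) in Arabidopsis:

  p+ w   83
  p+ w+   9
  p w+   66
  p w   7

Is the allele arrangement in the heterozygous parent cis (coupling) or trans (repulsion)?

trans

The two most frequent classes are p+ w (83) and p w+ (66); these are the parental (non-recombinant) types.
So the F1 carried p+ w on one chromosome and p w+ on the other — the recessive alleles are on opposite chromosomes (trans / repulsion).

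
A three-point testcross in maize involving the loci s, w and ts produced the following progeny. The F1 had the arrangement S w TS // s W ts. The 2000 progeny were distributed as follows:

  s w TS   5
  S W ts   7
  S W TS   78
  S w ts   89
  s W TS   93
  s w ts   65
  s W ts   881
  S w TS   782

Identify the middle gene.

The two rarest classes, s w TS and S W ts, are the double crossovers. Comparing them with the parentals, only the s allele has switched, so s is the middle locus and the order is w – s – ts.

s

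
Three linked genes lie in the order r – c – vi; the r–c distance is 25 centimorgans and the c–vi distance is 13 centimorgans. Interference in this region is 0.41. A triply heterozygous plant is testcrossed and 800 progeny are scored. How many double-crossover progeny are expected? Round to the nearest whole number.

15

Map distances give recombination frequencies of 0.250 and 0.130 for the two intervals.
With interference 0.41 (so coincidence = 0.59), expected double-crossover frequency = 0.250 × 0.130 × 0.59 = 0.01918.
Expected number = 0.01918 × 800 = 15.34 ≈ 15.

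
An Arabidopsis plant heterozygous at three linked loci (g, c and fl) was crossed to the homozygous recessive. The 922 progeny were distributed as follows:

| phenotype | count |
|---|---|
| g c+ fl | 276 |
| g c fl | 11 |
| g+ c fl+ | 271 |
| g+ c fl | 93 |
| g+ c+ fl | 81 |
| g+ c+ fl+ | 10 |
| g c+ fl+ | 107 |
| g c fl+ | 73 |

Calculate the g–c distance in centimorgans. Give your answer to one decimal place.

The two most frequent reciprocal classes, g+ c fl+ and g c+ fl, are the parental types, so the F1 was g+ c fl+ / g c+ fl.
The two rarest classes, g+ c+ fl+ and g c fl, are the double crossovers. Comparing them with the parentals, only the c allele has switched, so c is the middle locus and the order is fl – c – g.
Crossovers in the c–g interval produce the single-crossover classes g c fl+ and g+ c+ fl (73 + 81 = 154) plus the double crossovers (21).
RF(c–g) = (154 + 21) / 922 = 175/922 = 0.1898 → 19.0 centimorgans.

19.0 centimorgans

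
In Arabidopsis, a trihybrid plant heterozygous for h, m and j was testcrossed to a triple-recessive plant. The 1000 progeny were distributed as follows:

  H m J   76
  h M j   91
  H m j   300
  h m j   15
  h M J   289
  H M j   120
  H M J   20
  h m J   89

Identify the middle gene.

h

The two most frequent reciprocal classes, H m j and h M J, are the parental types, so the F1 was H m j / h M J.
The two rarest classes, h m j and H M J, are the double crossovers. Comparing them with the parentals, only the h allele has switched, so h is the middle locus and the order is j – h – m.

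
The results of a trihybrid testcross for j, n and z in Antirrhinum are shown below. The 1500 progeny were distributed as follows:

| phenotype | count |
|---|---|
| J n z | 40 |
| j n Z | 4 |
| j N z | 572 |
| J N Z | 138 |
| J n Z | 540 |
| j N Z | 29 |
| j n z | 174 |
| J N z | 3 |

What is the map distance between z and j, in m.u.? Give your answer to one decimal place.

The two most frequent reciprocal classes, j N z and J n Z, are the parental types, so the F1 was j N z / J n Z.
The two rarest classes, J N z and j n Z, are the double crossovers. Comparing them with the parentals, only the j allele has switched, so j is the middle locus and the order is n – j – z.
Crossovers in the j–z interval produce the single-crossover classes j N Z and J n z (29 + 40 = 69) plus the double crossovers (7).
RF(j–z) = (69 + 7) / 1500 = 76/1500 = 0.0507 → 5.1 m.u.

5.1 m.u.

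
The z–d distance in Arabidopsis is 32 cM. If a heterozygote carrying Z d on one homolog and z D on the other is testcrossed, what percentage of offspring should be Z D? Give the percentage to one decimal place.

A map distance of 32 cM corresponds to a recombination frequency of 0.320.
The F1 is Z d / z D, so Z D is a recombinant gamete class with expected frequency r/2 = 0.320/2 = 0.1600.
That is 0.1600 = 16.0% of the progeny.

16.0%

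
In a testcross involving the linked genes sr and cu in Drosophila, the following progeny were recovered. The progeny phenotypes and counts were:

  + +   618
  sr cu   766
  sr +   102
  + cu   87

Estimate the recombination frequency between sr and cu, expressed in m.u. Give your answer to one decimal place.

12.0 m.u.

The two most frequent classes, + + (618) and sr cu (766), are the parental types, so the F1 was + + / sr cu.
The recombinant classes are + cu and sr +: 87 + 102 = 189.
Recombination frequency = 189/1573 = 0.1202 ≈ 12.0%, i.e. 12.0 m.u.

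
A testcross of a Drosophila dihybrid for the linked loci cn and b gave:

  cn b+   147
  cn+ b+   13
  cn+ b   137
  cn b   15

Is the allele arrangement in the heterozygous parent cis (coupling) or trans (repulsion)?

trans

The two most frequent classes are cn+ b (137) and cn b+ (147); these are the parental (non-recombinant) types.
So the F1 carried cn+ b on one chromosome and cn b+ on the other — the recessive alleles are on opposite chromosomes (trans / repulsion).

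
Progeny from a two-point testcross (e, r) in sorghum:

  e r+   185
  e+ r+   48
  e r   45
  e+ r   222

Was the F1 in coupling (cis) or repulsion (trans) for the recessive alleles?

The two most frequent classes are e+ r (222) and e r+ (185); these are the parental (non-recombinant) types.
So the F1 carried e+ r on one chromosome and e r+ on the other — the recessive alleles are on opposite chromosomes (trans / repulsion).

trans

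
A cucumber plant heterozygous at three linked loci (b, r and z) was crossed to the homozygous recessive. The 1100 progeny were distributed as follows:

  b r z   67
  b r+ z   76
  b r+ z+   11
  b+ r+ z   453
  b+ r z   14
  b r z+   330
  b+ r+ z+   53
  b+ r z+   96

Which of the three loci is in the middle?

r

The two most frequent reciprocal classes, b r z+ and b+ r+ z, are the parental types, so the F1 was b r z+ / b+ r+ z.
The two rarest classes, b r+ z+ and b+ r z, are the double crossovers. Comparing them with the parentals, only the r allele has switched, so r is the middle locus and the order is z – r – b.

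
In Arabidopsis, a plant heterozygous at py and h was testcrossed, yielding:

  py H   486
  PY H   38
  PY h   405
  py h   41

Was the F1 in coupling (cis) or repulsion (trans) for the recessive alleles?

The two most frequent classes are PY h (405) and py H (486); these are the parental (non-recombinant) types.
So the F1 carried PY h on one chromosome and py H on the other — the recessive alleles are on opposite chromosomes (trans / repulsion).

trans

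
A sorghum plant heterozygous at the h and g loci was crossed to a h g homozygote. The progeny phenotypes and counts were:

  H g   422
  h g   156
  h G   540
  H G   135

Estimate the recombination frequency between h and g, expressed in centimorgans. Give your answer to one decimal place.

The two most frequent classes, H g (422) and h G (540), are the parental types, so the F1 was H g / h G.
The recombinant classes are H G and h g: 135 + 156 = 291.
Recombination frequency = 291/1253 = 0.2322 ≈ 23.2%, i.e. 23.2 centimorgans.

23.2 centimorgans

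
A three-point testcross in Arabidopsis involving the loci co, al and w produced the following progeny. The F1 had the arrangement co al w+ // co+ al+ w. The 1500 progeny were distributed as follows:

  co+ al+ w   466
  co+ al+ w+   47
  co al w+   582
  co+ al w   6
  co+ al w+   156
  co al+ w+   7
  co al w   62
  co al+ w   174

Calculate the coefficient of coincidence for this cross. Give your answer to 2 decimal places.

0.47

The two rarest classes, co al+ w+ and co+ al w, are the double crossovers. Comparing them with the parentals, only the al allele has switched, so al is the middle locus and the order is co – al – w.
co–al: (330 + 13)/1500 = 0.2287; al–w: (109 + 13)/1500 = 0.0813.
Expected DCO frequency = 0.2287 × 0.0813 ≈ 0.01859; observed = 13/1500 ≈ 0.00867.
Coefficient of coincidence = 0.00867/0.01859 ≈ 0.47.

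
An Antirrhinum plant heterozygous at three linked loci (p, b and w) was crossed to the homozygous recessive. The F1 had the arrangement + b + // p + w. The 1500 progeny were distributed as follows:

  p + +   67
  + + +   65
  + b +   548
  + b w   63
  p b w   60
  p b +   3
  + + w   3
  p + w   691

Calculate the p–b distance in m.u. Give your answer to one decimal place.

The two rarest classes, p b + and + + w, are the double crossovers. Comparing them with the parentals, only the p allele has switched, so p is the middle locus and the order is w – p – b.
Crossovers in the p–b interval produce the single-crossover classes + + + and p b w (65 + 60 = 125) plus the double crossovers (6).
RF(p–b) = (125 + 6) / 1500 = 131/1500 = 0.0873 → 8.7 m.u.

8.7 m.u.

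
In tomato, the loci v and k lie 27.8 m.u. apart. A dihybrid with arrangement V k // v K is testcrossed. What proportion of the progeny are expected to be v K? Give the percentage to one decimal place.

A map distance of 27.8 m.u. corresponds to a recombination frequency of 0.278.
The F1 is V k / v K, so v K is a parental gamete class with expected frequency (1 − r)/2 = 0.722/2 = 0.3610.
That is 0.3610 = 36.1% of the progeny.

36.1%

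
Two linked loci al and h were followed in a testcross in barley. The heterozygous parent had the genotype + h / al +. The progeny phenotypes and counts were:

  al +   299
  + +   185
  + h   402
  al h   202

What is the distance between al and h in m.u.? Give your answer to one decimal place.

35.6 m.u.

The recombinant classes are + + and al h: 185 + 202 = 387.
Recombination frequency = 387/1088 = 0.3557 ≈ 35.6%, i.e. 35.6 m.u.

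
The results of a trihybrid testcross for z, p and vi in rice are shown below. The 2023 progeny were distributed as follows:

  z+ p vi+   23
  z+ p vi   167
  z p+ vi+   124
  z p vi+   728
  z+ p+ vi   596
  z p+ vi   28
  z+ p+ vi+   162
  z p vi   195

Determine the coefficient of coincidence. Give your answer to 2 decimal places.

0.74

The two most frequent reciprocal classes, z p vi+ and z+ p+ vi, are the parental types, so the F1 was z p vi+ / z+ p+ vi.
The two rarest classes, z+ p vi+ and z p+ vi, are the double crossovers. Comparing them with the parentals, only the z allele has switched, so z is the middle locus and the order is vi – z – p.
vi–z: (357 + 51)/2023 = 0.2017; z–p: (291 + 51)/2023 = 0.1691.
Expected DCO frequency = 0.2017 × 0.1691 ≈ 0.03411; observed = 51/2023 ≈ 0.02521.
Coefficient of coincidence = 0.02521/0.03411 ≈ 0.74.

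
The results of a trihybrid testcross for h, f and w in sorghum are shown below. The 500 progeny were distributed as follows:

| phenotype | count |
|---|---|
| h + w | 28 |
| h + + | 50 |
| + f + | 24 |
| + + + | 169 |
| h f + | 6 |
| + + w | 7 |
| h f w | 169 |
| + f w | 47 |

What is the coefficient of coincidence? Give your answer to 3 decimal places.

The two most frequent reciprocal classes, h f w and + + +, are the parental types, so the F1 was h f w / + + +.
The two rarest classes, h f + and + + w, are the double crossovers. Comparing them with the parentals, only the w allele has switched, so w is the middle locus and the order is h – w – f.
h–w: (97 + 13)/500 = 0.2200; w–f: (52 + 13)/500 = 0.1300.
Expected DCO frequency = 0.2200 × 0.1300 ≈ 0.02860; observed = 13/500 ≈ 0.02600.
Coefficient of coincidence = 0.02600/0.02860 ≈ 0.909.

0.909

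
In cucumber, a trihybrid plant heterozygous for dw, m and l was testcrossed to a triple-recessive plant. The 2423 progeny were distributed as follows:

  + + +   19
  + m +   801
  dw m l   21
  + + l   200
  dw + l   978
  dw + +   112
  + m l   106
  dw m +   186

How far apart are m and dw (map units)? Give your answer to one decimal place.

17.6 map units

The two most frequent reciprocal classes, dw + l and + m +, are the parental types, so the F1 was dw + l / + m +.
The two rarest classes, dw m l and + + +, are the double crossovers. Comparing them with the parentals, only the m allele has switched, so m is the middle locus and the order is dw – m – l.
Crossovers in the dw–m interval produce the single-crossover classes + + l and dw m + (200 + 186 = 386) plus the double crossovers (40).
RF(dw–m) = (386 + 40) / 2423 = 426/2423 = 0.1758 → 17.6 map units.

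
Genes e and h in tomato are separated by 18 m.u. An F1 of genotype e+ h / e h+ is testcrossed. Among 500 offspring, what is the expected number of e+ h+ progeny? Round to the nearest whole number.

A map distance of 18 m.u. corresponds to a recombination frequency of 0.180.
The F1 is e+ h / e h+, so e+ h+ is a recombinant gamete class with expected frequency r/2 = 0.180/2 = 0.0900.
Expected number = 0.0900 × 500 = 45.00 ≈ 45.

45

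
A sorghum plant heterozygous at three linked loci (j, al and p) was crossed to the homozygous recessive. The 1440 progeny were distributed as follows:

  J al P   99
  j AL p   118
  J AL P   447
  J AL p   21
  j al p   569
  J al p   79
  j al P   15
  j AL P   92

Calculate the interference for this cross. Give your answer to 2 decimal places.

The two most frequent reciprocal classes, J AL P and j al p, are the parental types, so the F1 was J AL P / j al p.
The two rarest classes, J AL p and j al P, are the double crossovers. Comparing them with the parentals, only the p allele has switched, so p is the middle locus and the order is j – p – al.
j–p: (171 + 36)/1440 = 0.1437; p–al: (217 + 36)/1440 = 0.1757.
Expected DCO frequency = 0.1437 × 0.1757 ≈ 0.02525; observed = 36/1440 ≈ 0.02500.
Coefficient of coincidence = 0.02500/0.02525 ≈ 0.99; interference = 1 − 0.99 = 0.01.

0.01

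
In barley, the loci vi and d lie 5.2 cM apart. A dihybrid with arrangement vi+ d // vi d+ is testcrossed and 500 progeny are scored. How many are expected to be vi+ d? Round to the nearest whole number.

237

A map distance of 5.2 cM corresponds to a recombination frequency of 0.052.
The F1 is vi+ d / vi d+, so vi+ d is a parental gamete class with expected frequency (1 − r)/2 = 0.948/2 = 0.4740.
Expected number = 0.4740 × 500 = 237.00 ≈ 237.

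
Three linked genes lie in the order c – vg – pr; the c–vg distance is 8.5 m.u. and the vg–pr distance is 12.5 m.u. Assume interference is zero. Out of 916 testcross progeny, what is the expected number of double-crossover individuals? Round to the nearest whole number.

Map distances give recombination frequencies of 0.085 and 0.125 for the two intervals.
With no interference, expected double-crossover frequency = 0.085 × 0.125 = 0.01063.
Expected number = 0.01063 × 916 = 9.73 ≈ 10.

10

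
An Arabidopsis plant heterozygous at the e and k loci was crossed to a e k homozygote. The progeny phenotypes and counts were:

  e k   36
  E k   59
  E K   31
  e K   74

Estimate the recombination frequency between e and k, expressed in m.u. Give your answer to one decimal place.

33.5 m.u.

The two most frequent classes, E k (59) and e K (74), are the parental types, so the F1 was E k / e K.
The recombinant classes are E K and e k: 31 + 36 = 67.
Recombination frequency = 67/200 = 0.3350 ≈ 33.5%, i.e. 33.5 m.u.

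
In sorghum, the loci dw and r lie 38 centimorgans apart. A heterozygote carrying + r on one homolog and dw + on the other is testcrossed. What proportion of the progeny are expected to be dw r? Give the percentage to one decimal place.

19.0%

A map distance of 38 centimorgans corresponds to a recombination frequency of 0.380.
The F1 is + r / dw +, so dw r is a recombinant gamete class with expected frequency r/2 = 0.380/2 = 0.1900.
That is 0.1900 = 19.0% of the progeny.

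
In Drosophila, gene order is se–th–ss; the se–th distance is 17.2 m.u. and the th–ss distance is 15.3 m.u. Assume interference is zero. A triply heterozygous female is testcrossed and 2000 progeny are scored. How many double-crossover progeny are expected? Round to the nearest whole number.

53

Map distances give recombination frequencies of 0.172 and 0.153 for the two intervals.
With no interference, expected double-crossover frequency = 0.172 × 0.153 = 0.02632.
Expected number = 0.02632 × 2000 = 52.63 ≈ 53.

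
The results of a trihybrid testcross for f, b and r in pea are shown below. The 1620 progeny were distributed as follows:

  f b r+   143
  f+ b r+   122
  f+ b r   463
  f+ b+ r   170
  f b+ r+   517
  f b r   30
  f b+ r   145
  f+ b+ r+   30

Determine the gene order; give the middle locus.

f

The two most frequent reciprocal classes, f+ b r and f b+ r+, are the parental types, so the F1 was f+ b r / f b+ r+.
The two rarest classes, f b r and f+ b+ r+, are the double crossovers. Comparing them with the parentals, only the f allele has switched, so f is the middle locus and the order is b – f – r.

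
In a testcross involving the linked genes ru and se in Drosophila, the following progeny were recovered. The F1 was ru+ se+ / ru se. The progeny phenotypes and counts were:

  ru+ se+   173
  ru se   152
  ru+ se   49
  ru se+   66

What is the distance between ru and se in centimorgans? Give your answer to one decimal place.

The recombinant classes are ru+ se and ru se+: 49 + 66 = 115.
Recombination frequency = 115/440 = 0.2614 ≈ 26.1%, i.e. 26.1 centimorgans.

26.1 centimorgans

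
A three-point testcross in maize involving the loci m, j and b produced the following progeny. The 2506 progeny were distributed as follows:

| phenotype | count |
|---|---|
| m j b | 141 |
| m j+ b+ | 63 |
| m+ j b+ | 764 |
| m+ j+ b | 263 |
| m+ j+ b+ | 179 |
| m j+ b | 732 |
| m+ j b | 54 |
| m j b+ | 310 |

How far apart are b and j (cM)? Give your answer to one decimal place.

17.4 cM

The two most frequent reciprocal classes, m j+ b and m+ j b+, are the parental types, so the F1 was m j+ b / m+ j b+.
The two rarest classes, m j+ b+ and m+ j b, are the double crossovers. Comparing them with the parentals, only the b allele has switched, so b is the middle locus and the order is j – b – m.
Crossovers in the j–b interval produce the single-crossover classes m j b and m+ j+ b+ (141 + 179 = 320) plus the double crossovers (117).
RF(j–b) = (320 + 117) / 2506 = 437/2506 = 0.1744 → 17.4 cM.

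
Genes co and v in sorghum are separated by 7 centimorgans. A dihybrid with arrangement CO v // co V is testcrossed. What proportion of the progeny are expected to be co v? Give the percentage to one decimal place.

3.5%

A map distance of 7 centimorgans corresponds to a recombination frequency of 0.070.
The F1 is CO v / co V, so co v is a recombinant gamete class with expected frequency r/2 = 0.070/2 = 0.0350.
That is 0.0350 = 3.5% of the progeny.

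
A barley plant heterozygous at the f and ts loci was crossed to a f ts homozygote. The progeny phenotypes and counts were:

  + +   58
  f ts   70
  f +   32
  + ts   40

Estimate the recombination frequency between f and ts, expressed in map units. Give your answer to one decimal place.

36.0 map units

The two most frequent classes, + + (58) and f ts (70), are the parental types, so the F1 was + + / f ts.
The recombinant classes are + ts and f +: 40 + 32 = 72.
Recombination frequency = 72/200 = 0.3600 ≈ 36.0%, i.e. 36.0 map units.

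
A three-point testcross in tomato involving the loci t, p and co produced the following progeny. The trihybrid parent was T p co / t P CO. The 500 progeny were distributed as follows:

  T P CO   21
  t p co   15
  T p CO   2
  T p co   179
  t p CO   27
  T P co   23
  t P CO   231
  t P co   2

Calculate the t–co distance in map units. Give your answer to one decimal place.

8.0 map units

The two rarest classes, T p CO and t P co, are the double crossovers. Comparing them with the parentals, only the co allele has switched, so co is the middle locus and the order is p – co – t.
Crossovers in the co–t interval produce the single-crossover classes t p co and T P CO (15 + 21 = 36) plus the double crossovers (4).
RF(co–t) = (36 + 4) / 500 = 40/500 = 0.0800 → 8.0 map units.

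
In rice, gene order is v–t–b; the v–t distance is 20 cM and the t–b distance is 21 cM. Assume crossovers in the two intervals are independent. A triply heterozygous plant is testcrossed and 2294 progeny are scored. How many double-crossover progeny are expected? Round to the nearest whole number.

Map distances give recombination frequencies of 0.200 and 0.210 for the two intervals.
With no interference, expected double-crossover frequency = 0.200 × 0.210 = 0.04200.
Expected number = 0.04200 × 2294 = 96.35 ≈ 96.

96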